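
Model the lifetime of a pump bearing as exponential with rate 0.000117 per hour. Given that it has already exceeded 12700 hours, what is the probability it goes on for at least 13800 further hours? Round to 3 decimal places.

0.199

By the memoryless property, P(X > 12700+13800 | X > 12700) = P(X > 13800).
P(X > 13800) = e^(−1.6146) ≈ 0.199.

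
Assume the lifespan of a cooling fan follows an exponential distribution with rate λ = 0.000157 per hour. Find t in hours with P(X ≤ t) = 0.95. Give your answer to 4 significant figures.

Set 1 − e^(−λt) = 0.95, so t = −ln(0.05)/λ = 2.9957/0.000157 ≈ 19081.1 hours.

19080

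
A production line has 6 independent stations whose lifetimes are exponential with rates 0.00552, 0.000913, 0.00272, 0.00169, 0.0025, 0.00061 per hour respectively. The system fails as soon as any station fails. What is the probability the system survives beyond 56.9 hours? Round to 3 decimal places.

The time to first failure is exponential with rate Σλ = 0.00552 + 0.000913 + 0.00272 + 0.00169 + 0.0025 + 0.00061 = 0.013953.
P(min > 56.9) = e^(−0.013953·56.9) = e^(−0.79393) ≈ 0.452.

0.452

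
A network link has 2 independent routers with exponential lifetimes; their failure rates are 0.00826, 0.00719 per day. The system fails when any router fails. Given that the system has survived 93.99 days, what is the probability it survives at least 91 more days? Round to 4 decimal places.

0.2451

Time to first failure ~ Exp(Σλ) with Σλ = 0.01545.
By memorylessness, P(T > 93.99+91 | T > 93.99) = P(T > 91) = e^(−0.01545·91) ≈ 0.2451.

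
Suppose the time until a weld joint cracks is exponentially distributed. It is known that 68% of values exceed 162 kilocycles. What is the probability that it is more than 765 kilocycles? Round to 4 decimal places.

0.1618

e^(−λ·162) = 0.68 ⇒ λ = −ln(0.68)/162 = 0.00238063.
P(X > 765) = e^(−0.00238063·765) = e^(−1.8212) ≈ 0.1618.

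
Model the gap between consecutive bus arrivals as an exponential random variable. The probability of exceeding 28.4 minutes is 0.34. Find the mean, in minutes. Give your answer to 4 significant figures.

26.33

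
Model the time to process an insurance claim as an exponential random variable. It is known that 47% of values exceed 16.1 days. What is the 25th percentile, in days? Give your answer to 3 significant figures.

6.13

e^(−λ·16.1) = 0.47 ⇒ λ = −ln(0.47)/16.1 = 0.0468958.
25th percentile: 1 − e^(−λt) = 0.25, t = −ln(0.75)/λ = 6.13449 days.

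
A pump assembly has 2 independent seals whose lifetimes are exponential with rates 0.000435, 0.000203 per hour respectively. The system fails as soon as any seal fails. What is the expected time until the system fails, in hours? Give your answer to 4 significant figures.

The time to first failure is exponential with rate Σλ = 0.000435 + 0.000203 = 0.000638.
E[min] = 1/Σλ = 1/0.000638 = 1567.4 hours.

1567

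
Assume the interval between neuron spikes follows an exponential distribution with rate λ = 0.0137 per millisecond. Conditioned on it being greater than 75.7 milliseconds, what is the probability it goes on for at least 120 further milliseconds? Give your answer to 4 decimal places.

0.1932

By the memoryless property, P(X > 75.7+120 | X > 75.7) = P(X > 120).
P(X > 120) = e^(−1.644) ≈ 0.1932.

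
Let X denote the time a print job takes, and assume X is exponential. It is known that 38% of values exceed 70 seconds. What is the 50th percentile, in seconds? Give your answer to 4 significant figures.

e^(−λ·70) = 0.38 ⇒ λ = −ln(0.38)/70 = 0.0138226.
50th percentile: 1 − e^(−λt) = 0.5, t = −ln(0.5)/λ = 50.1458 seconds.

50.15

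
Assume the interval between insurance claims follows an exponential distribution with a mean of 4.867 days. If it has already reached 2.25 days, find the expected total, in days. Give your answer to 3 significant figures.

7.12

The rate is λ = 1/4.867 = 0.205465 per day.
By memorylessness, E[X | X > 2.25] = 2.25 + 1/λ = 2.25 + 4.867 = 7.117 days.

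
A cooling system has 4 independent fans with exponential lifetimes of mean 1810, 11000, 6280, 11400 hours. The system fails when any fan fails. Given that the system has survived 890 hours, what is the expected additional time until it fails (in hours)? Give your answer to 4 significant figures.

1123

First-failure rate Σλ = 1/1810 + 1/11000 + 1/6280 + 1/11400 = 0.00089035.
By memorylessness the expected residual is 1/Σλ = 1123.15 hours, regardless of the 890 already elapsed.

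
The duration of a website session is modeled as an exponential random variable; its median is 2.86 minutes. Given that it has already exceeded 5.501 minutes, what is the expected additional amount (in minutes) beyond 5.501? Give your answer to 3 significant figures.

For an exponential, median = ln(2)/λ, so λ = ln 2 / 2.86 = 0.242359 per minute.
By memorylessness, the remaining amount past any threshold is again Exp(λ) with mean 1/λ = 4.12611 minutes.

4.13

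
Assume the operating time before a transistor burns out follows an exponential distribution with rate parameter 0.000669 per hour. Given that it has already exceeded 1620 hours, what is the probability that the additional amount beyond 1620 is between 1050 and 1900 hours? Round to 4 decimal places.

0.2148

Memoryless: the residual past 1620 is again Exp(λ).
P(1050 < residual < 1900) = e^(−λ·1050) − e^(−λ·1900) = 0.49537 − 0.28052 ≈ 0.2148.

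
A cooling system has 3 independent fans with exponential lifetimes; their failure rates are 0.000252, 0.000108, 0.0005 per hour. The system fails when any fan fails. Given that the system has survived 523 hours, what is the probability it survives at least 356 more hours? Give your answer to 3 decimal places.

0.736

Time to first failure ~ Exp(Σλ) with Σλ = 0.00086.
By memorylessness, P(T > 523+356 | T > 523) = P(T > 356) = e^(−0.00086·356) ≈ 0.736.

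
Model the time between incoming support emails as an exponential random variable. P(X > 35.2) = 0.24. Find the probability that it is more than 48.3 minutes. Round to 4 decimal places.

e^(−λ·35.2) = 0.24 ⇒ λ = −ln(0.24)/35.2 = 0.0405431.
P(X > 48.3) = e^(−0.0405431·48.3) = e^(−1.9582) ≈ 0.1411.

0.1411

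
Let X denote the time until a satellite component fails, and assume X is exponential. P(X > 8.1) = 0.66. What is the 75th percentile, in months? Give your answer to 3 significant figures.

27.0

e^(−λ·8.1) = 0.66 ⇒ λ = −ln(0.66)/8.1 = 0.0512982.
75th percentile: 1 − e^(−λt) = 0.75, t = −ln(0.25)/λ = 27.0242 months.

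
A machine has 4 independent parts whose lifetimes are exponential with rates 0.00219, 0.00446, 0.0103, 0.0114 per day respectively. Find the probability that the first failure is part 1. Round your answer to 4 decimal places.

The time to first failure is exponential with rate Σλ = 0.00219 + 0.00446 + 0.0103 + 0.0114 = 0.02835.
P(part 1 first) = λ_1/Σλ = 0.00219/0.02835 ≈ 0.0772.

0.0772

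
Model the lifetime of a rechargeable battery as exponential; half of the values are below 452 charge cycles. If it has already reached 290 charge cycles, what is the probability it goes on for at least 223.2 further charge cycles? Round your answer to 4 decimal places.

0.7101

For an exponential, median = ln(2)/λ, so λ = ln 2 / 452 = 0.00153351 per charge cycle.
By the memoryless property, P(X > 290+223.2 | X > 290) = P(X > 223.2).
P(X > 223.2) = e^(−0.34228) ≈ 0.7101.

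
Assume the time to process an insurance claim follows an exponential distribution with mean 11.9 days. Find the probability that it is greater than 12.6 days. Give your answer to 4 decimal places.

The rate is λ = 1/11.9 = 0.0840336 per day.
P(X > 12.6) = e^(−λ·12.6) = e^(−1.0588) ≈ 0.3469.

0.3469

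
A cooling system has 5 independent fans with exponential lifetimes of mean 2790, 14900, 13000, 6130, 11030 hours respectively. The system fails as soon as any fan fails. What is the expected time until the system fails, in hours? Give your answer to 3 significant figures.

1320

The first failure time is exponential with rate Σλ_i = 1/2790 + 1/14900 + 1/13000 + 1/6130 + 1/11030 = 0.000756254 per hour.
E[min] = 1/Σλ = 1/0.000756254 = 1322.31 hours.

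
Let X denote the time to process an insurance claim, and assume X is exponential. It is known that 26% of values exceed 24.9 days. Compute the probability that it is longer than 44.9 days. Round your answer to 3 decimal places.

e^(−λ·24.9) = 0.26 ⇒ λ = −ln(0.26)/24.9 = 0.0540993.
P(X > 44.9) = e^(−0.0540993·44.9) = e^(−2.4291) ≈ 0.088.

0.088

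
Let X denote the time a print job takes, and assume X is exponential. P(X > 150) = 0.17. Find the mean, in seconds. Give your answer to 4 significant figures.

e^(−λ·150) = 0.17 ⇒ λ = −ln(0.17)/150 = 0.011813.
Mean = 1/λ = 84.6522 seconds.

84.65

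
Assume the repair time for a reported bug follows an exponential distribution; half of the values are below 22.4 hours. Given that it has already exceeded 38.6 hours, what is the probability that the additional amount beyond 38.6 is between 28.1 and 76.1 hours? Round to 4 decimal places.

For an exponential, median = ln(2)/λ, so λ = ln 2 / 22.4 = 0.0309441 per hour.
Memoryless: the residual past 38.6 is again Exp(λ).
P(28.1 < residual < 76.1) = e^(−λ·28.1) − e^(−λ·76.1) = 0.41915 − 0.09491 ≈ 0.3242.

0.3242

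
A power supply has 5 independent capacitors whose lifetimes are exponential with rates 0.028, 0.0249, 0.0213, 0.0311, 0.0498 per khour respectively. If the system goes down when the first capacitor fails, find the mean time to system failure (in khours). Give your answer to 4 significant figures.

6.447

The time to first failure is exponential with rate Σλ = 0.028 + 0.0249 + 0.0213 + 0.0311 + 0.0498 = 0.1551.
E[min] = 1/Σλ = 1/0.1551 = 6.44745 khours.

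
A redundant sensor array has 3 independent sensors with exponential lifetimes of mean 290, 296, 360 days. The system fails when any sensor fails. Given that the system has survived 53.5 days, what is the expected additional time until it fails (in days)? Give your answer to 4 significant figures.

104.1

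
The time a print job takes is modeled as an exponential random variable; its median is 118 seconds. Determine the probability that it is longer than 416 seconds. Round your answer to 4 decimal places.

0.0868

For an exponential, median = ln(2)/λ, so λ = ln 2 / 118 = 0.00587413 per second.
P(X > 416) = e^(−λ·416) = e^(−2.4436) ≈ 0.0868.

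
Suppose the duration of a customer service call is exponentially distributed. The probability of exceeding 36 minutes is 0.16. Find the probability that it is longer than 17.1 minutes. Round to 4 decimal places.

e^(−λ·36) = 0.16 ⇒ λ = −ln(0.16)/36 = 0.050905.
P(X > 17.1) = e^(−0.050905·17.1) = e^(−0.87048) ≈ 0.4188.

0.4188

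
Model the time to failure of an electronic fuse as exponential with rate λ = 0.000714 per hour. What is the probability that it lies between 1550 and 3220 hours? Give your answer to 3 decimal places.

0.230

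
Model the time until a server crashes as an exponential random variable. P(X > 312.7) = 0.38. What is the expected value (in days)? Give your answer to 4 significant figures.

323.2

e^(−λ·312.7) = 0.38 ⇒ λ = −ln(0.38)/312.7 = 0.00309429.
Mean = 1/λ = 323.176 days.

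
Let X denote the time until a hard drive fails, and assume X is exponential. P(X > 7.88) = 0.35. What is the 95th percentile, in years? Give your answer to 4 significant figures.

22.49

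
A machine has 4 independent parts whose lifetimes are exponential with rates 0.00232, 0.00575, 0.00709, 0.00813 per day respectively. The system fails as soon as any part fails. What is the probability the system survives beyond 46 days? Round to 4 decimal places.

0.3425

The time to first failure is exponential with rate Σλ = 0.00232 + 0.00575 + 0.00709 + 0.00813 = 0.02329.
P(min > 46) = e^(−0.02329·46) = e^(−1.0713) ≈ 0.3425.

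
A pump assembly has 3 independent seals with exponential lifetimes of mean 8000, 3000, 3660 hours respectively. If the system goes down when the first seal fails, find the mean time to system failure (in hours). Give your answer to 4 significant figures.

1367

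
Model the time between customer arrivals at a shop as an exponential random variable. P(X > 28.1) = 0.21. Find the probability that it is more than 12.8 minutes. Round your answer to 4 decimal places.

0.4912

e^(−λ·28.1) = 0.21 ⇒ λ = −ln(0.21)/28.1 = 0.0555391.
P(X > 12.8) = e^(−0.0555391·12.8) = e^(−0.7109) ≈ 0.4912.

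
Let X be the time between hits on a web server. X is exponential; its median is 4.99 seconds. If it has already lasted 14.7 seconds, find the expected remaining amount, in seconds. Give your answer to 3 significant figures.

7.20

For an exponential, median = ln(2)/λ, so λ = ln 2 / 4.99 = 0.138907 per second.
By memorylessness, the remaining amount past any threshold is again Exp(λ) with mean 1/λ = 7.19905 seconds.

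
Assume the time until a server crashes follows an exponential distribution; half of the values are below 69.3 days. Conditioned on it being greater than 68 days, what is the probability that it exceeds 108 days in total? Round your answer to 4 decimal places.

0.6703

For an exponential, median = ln(2)/λ, so λ = ln 2 / 69.3 = 0.0100021 per day.
The exponential is memoryless, so the remaining time is again Exp(λ): the condition X > 68 is irrelevant.
P(X > 40) = e^(−0.40008) ≈ 0.6703.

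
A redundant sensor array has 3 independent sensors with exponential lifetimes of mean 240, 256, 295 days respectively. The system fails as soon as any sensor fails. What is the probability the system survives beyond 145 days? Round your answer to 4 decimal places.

The first failure time is exponential with rate Σλ_i = 1/240 + 1/256 + 1/295 = 0.0114627 per day.
P(min > 145) = e^(−0.0114627·145) = e^(−1.6621) ≈ 0.1897.

0.1897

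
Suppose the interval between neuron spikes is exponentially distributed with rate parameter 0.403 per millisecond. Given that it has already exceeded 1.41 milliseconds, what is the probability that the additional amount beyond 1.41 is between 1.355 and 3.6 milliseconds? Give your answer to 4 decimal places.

0.3448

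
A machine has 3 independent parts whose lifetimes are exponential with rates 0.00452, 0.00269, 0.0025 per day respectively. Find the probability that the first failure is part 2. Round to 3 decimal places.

The time to first failure is exponential with rate Σλ = 0.00452 + 0.00269 + 0.0025 = 0.00971.
P(part 2 first) = λ_2/Σλ = 0.00269/0.00971 ≈ 0.277.

0.277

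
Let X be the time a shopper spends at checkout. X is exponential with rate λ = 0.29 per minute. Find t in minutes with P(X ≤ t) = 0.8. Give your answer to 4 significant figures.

Set 1 − e^(−λt) = 0.8, so t = −ln(0.2)/λ = 1.6094/0.29 ≈ 5.54979 minutes.

5.550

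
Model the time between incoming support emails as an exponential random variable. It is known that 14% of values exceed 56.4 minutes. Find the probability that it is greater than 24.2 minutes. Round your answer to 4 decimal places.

0.4302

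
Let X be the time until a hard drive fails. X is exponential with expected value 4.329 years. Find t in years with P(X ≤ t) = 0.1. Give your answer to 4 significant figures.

0.4561

The rate is λ = 1/4.329 = 0.231 per year.
Set 1 − e^(−λt) = 0.1, so t = −ln(0.9)/λ = 0.10536/0.231 ≈ 0.456106 years.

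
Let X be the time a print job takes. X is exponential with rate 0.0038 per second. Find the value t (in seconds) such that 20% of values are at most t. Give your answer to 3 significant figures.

58.7

Set 1 − e^(−λt) = 0.2, so t = −ln(0.8)/λ = 0.22314/0.0038 ≈ 58.722 seconds.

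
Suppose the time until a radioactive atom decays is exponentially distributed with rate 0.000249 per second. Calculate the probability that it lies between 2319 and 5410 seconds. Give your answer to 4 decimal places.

P(2319 < X < 5410) = e^(−λ·2319) − e^(−λ·5410) = 0.56134 − 0.26000 ≈ 0.3013.

0.3013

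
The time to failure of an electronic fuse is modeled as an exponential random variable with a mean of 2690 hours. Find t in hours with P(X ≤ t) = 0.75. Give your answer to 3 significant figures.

The rate is λ = 1/2690 = 0.000371747 per hour.
Set 1 − e^(−λt) = 0.75, so t = −ln(0.25)/λ = 1.3863/0.000371747 ≈ 3729.13 hours.

3730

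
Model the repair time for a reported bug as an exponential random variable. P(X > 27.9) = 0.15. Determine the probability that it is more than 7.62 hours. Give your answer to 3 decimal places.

0.596

e^(−λ·27.9) = 0.15 ⇒ λ = −ln(0.15)/27.9 = 0.0679971.
P(X > 7.62) = e^(−0.0679971·7.62) = e^(−0.51814) ≈ 0.596.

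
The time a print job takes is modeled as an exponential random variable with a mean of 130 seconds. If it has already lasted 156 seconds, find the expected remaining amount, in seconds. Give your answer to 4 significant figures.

130.0

The rate is λ = 1/130 = 0.00769231 per second.
By memorylessness, the remaining amount past any threshold is again Exp(λ) with mean 1/λ = 130 seconds.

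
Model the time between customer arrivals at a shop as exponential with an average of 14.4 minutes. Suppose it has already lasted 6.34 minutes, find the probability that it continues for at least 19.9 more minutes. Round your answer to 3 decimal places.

0.251

The rate is λ = 1/14.4 = 0.0694444 per minute.
P(X > s+t | X > s) = e^(−λ(s+t))/e^(−λs) = e^(−λt), independent of s = 6.34.
P(X > 19.9) = e^(−1.3819) ≈ 0.251.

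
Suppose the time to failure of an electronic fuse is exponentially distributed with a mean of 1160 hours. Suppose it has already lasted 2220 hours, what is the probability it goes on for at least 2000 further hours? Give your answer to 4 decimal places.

The rate is λ = 1/1160 = 0.000862069 per hour.
P(X > s+t | X > s) = e^(−λ(s+t))/e^(−λs) = e^(−λt), independent of s = 2220.
P(X > 2000) = e^(−1.7241) ≈ 0.1783.

0.1783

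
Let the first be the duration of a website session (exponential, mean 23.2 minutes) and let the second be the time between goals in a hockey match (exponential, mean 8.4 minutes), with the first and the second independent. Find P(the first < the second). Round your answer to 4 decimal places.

λ_1 = 1/23.2 = 0.0431034, λ_2 = 1/8.4 = 0.119048.
For independent exponentials, P(the first < the second) = λ_1/(λ_1+λ_2) = 0.0431034/0.162151 ≈ 0.2658.

0.2658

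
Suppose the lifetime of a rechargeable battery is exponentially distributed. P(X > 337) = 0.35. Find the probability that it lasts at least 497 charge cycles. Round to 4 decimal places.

0.2126

e^(−λ·337) = 0.35 ⇒ λ = −ln(0.35)/337 = 0.0031152.
P(X > 497) = e^(−0.0031152·497) = e^(−1.5483) ≈ 0.2126.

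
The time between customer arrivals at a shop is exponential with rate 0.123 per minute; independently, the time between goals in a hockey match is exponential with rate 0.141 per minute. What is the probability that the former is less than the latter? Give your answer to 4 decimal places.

λ_1 = 0.123, λ_2 = 0.141.
For independent exponentials, P(the former < the latter) = λ_1/(λ_1+λ_2) = 0.123/0.264 ≈ 0.4659.

0.4659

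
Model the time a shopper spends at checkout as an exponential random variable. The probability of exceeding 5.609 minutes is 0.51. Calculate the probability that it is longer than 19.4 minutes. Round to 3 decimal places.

0.097

e^(−λ·5.609) = 0.51 ⇒ λ = −ln(0.51)/5.609 = 0.120047.
P(X > 19.4) = e^(−0.120047·19.4) = e^(−2.3289) ≈ 0.097.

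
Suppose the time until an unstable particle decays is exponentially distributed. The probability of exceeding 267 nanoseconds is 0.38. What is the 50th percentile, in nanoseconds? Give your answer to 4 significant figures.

191.3

e^(−λ·267) = 0.38 ⇒ λ = −ln(0.38)/267 = 0.00362391.
50th percentile: 1 − e^(−λt) = 0.5, t = −ln(0.5)/λ = 191.271 nanoseconds.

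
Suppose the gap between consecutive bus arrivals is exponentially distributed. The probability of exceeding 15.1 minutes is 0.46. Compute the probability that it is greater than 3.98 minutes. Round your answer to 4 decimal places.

0.8149

e^(−λ·15.1) = 0.46 ⇒ λ = −ln(0.46)/15.1 = 0.0514257.
P(X > 3.98) = e^(−0.0514257·3.98) = e^(−0.20467) ≈ 0.8149.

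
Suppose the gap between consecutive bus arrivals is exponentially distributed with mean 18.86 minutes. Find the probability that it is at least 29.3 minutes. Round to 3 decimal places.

The rate is λ = 1/18.86 = 0.0530223 per minute.
P(X > 29.3) = e^(−λ·29.3) = e^(−1.5536) ≈ 0.211.

0.211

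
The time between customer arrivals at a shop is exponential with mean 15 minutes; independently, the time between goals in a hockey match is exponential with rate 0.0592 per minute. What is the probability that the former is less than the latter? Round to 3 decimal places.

0.530

λ_1 = 1/15 = 0.0666667, λ_2 = 0.0592.
For independent exponentials, P(the former < the latter) = λ_1/(λ_1+λ_2) = 0.0666667/0.125867 ≈ 0.530.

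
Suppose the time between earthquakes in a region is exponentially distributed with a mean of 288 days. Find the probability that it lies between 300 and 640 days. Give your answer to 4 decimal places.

The rate is λ = 1/288 = 0.00347222 per day.
P(300 < X < 640) = e^(−λ·300) − e^(−λ·640) = 0.35287 − 0.10837 ≈ 0.2445.

0.2445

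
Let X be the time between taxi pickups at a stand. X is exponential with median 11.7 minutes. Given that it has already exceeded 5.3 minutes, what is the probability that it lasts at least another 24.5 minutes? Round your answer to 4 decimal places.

0.2342

For an exponential, median = ln(2)/λ, so λ = ln 2 / 11.7 = 0.0592433 per minute.
The exponential is memoryless, so the remaining time is again Exp(λ): the condition X > 5.3 is irrelevant.
P(X > 24.5) = e^(−1.4515) ≈ 0.2342.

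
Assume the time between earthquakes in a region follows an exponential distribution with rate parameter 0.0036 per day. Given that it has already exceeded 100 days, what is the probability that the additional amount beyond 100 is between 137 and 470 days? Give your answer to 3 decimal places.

Memoryless: the residual past 100 is again Exp(λ).
P(137 < residual < 470) = e^(−λ·137) − e^(−λ·470) = 0.61067 − 0.18415 ≈ 0.427.

0.427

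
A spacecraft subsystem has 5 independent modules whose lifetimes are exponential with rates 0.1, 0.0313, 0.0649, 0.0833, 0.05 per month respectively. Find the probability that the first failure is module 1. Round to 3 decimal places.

0.303

The time to first failure is exponential with rate Σλ = 0.1 + 0.0313 + 0.0649 + 0.0833 + 0.05 = 0.3295.
P(module 1 first) = λ_1/Σλ = 0.1/0.3295 ≈ 0.303.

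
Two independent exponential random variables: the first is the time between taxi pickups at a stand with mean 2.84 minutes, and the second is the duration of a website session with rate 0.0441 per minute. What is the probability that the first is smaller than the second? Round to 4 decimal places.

λ_1 = 1/2.84 = 0.352113, λ_2 = 0.0441.
For independent exponentials, P(the first < the second) = λ_1/(λ_1+λ_2) = 0.352113/0.396213 ≈ 0.8887.

0.8887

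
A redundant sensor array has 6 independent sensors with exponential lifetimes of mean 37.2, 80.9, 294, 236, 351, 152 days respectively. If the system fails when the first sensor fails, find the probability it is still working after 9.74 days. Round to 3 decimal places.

0.578

The first failure time is exponential with rate Σλ_i = 1/37.2 + 1/80.9 + 1/294 + 1/236 + 1/351 + 1/152 = 0.0563093 per day.
P(min > 9.74) = e^(−0.0563093·9.74) = e^(−0.54845) ≈ 0.578.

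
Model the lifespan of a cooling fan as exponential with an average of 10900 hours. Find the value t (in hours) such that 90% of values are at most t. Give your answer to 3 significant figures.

25100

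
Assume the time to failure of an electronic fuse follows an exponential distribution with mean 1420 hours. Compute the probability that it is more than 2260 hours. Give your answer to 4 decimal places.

The rate is λ = 1/1420 = 0.000704225 per hour.
P(X > 2260) = e^(−λ·2260) = e^(−1.5915) ≈ 0.2036.

0.2036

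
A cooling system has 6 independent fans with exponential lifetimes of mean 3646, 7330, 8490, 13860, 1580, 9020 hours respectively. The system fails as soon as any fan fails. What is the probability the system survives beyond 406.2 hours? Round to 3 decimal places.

The first failure time is exponential with rate Σλ_i = 1/3646 + 1/7330 + 1/8490 + 1/13860 + 1/1580 + 1/9020 = 0.00134441 per hour.
P(min > 406.2) = e^(−0.00134441·406.2) = e^(−0.5461) ≈ 0.579.

0.579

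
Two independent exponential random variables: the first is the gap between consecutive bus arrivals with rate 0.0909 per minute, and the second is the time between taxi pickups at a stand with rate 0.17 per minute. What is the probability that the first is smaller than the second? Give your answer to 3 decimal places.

λ_1 = 0.0909, λ_2 = 0.17.
For independent exponentials, P(the first < the second) = λ_1/(λ_1+λ_2) = 0.0909/0.2609 ≈ 0.348.

0.348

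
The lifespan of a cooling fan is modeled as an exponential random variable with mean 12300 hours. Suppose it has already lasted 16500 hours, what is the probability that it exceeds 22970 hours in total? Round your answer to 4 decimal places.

The rate is λ = 1/12300 = 0.0000813008 per hour.
By the memoryless property, P(X > 16500+6470 | X > 16500) = P(X > 6470).
P(X > 6470) = e^(−0.52602) ≈ 0.5910.

0.5910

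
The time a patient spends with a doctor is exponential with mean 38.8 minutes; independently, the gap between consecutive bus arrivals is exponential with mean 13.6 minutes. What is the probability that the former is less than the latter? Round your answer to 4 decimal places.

0.2595

λ_1 = 1/38.8 = 0.0257732, λ_2 = 1/13.6 = 0.0735294.
For independent exponentials, P(the former < the latter) = λ_1/(λ_1+λ_2) = 0.0257732/0.0993026 ≈ 0.2595.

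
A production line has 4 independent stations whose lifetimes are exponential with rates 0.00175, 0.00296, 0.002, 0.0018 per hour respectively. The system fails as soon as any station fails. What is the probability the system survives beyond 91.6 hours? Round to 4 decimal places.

0.4586

The time to first failure is exponential with rate Σλ = 0.00175 + 0.00296 + 0.002 + 0.0018 = 0.00851.
P(min > 91.6) = e^(−0.00851·91.6) = e^(−0.77952) ≈ 0.4586.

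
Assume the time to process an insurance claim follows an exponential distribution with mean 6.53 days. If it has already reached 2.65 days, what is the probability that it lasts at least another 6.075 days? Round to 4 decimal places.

0.3944

The rate is λ = 1/6.53 = 0.153139 per day.
By the memoryless property, P(X > 2.65+6.075 | X > 2.65) = P(X > 6.075).
P(X > 6.075) = e^(−0.93032) ≈ 0.3944.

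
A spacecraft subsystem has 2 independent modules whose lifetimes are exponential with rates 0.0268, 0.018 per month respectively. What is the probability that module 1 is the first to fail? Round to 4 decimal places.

0.5982

The time to first failure is exponential with rate Σλ = 0.0268 + 0.018 = 0.0448.
P(module 1 first) = λ_1/Σλ = 0.0268/0.0448 ≈ 0.5982.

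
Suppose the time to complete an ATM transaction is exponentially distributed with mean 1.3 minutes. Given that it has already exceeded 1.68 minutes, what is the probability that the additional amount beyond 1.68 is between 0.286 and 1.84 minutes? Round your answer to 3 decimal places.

0.560

The rate is λ = 1/1.3 = 0.769231 per minute.
Memoryless: the residual past 1.68 is again Exp(λ).
P(0.286 < residual < 1.84) = e^(−λ·0.286) − e^(−λ·1.84) = 0.80252 − 0.24283 ≈ 0.560.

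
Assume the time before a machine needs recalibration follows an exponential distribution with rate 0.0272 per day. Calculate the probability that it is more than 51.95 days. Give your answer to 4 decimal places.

0.2434

P(X > 51.95) = e^(−λ·51.95) = e^(−1.413) ≈ 0.2434.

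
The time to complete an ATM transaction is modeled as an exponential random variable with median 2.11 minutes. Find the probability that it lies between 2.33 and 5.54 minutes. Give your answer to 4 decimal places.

0.3031

For an exponential, median = ln(2)/λ, so λ = ln 2 / 2.11 = 0.328506 per minute.
P(2.33 < X < 5.54) = e^(−λ·2.33) − e^(−λ·5.54) = 0.46514 − 0.16204 ≈ 0.3031.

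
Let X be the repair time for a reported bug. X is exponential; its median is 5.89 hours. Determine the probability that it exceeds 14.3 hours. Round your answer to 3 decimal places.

0.186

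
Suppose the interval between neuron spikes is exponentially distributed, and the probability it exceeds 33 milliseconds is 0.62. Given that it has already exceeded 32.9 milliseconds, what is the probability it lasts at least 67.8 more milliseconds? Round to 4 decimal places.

0.3745

From e^(−λ·33) = 0.62, λ = −ln(0.62)/33 = 0.0144859.
Memoryless: P(X > 32.9+67.8 | X > 32.9) = P(X > 67.8) = e^(−0.0144859·67.8) ≈ 0.3745.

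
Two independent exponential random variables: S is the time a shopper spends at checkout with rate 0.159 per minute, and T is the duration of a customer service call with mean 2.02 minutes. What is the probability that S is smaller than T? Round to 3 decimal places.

0.243

λ_1 = 0.159, λ_2 = 1/2.02 = 0.49505.
For independent exponentials, P(S < T) = λ_1/(λ_1+λ_2) = 0.159/0.65405 ≈ 0.243.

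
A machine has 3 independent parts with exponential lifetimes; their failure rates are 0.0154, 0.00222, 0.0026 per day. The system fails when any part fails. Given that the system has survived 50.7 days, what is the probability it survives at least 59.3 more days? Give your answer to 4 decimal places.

0.3015

Time to first failure ~ Exp(Σλ) with Σλ = 0.02022.
By memorylessness, P(T > 50.7+59.3 | T > 50.7) = P(T > 59.3) = e^(−0.02022·59.3) ≈ 0.3015.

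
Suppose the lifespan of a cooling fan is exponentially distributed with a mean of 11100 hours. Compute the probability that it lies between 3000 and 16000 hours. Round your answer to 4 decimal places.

0.5266

The rate is λ = 1/11100 = 0.0000900901 per hour.
P(3000 < X < 16000) = e^(−λ·3000) − e^(−λ·16000) = 0.76317 − 0.23659 ≈ 0.5266.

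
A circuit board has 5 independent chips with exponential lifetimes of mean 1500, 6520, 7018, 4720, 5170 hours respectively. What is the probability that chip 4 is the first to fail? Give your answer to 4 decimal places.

0.1549

Rates: λ_i = 1/mean_i → 0.000666667, 0.000153374, 0.000142491, 0.000211864, 0.000193424; Σλ = 0.00136782.
P(chip 4 first) = λ_4/Σλ = 0.000211864/0.00136782 ≈ 0.1549.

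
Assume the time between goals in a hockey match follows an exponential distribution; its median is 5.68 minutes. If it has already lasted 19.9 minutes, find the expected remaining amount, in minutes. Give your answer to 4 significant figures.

8.195

For an exponential, median = ln(2)/λ, so λ = ln 2 / 5.68 = 0.122033 per minute.
By memorylessness, the remaining amount past any threshold is again Exp(λ) with mean 1/λ = 8.19451 minutes.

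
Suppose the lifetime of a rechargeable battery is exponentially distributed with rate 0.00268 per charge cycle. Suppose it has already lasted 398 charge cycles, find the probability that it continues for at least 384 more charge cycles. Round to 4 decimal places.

0.3573

P(X > s+t | X > s) = e^(−λ(s+t))/e^(−λs) = e^(−λt), independent of s = 398.
P(X > 384) = e^(−1.0291) ≈ 0.3573.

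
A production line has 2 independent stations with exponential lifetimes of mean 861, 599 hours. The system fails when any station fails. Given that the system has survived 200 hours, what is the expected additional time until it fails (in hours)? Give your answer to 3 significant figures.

353

First-failure rate Σλ = 1/861 + 1/599 = 0.00283089.
By memorylessness the expected residual is 1/Σλ = 353.246 hours, regardless of the 200 already elapsed.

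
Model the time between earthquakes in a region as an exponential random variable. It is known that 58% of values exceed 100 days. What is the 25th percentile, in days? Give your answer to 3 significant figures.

52.8

e^(−λ·100) = 0.58 ⇒ λ = −ln(0.58)/100 = 0.00544727.
25th percentile: 1 − e^(−λt) = 0.25, t = −ln(0.75)/λ = 52.8121 days.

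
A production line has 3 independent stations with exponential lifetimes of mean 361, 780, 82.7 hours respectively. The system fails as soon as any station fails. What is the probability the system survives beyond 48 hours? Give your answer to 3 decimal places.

The first failure time is exponential with rate Σλ_i = 1/361 + 1/780 + 1/82.7 = 0.016144 per hour.
P(min > 48) = e^(−0.016144·48) = e^(−0.77491) ≈ 0.461.

0.461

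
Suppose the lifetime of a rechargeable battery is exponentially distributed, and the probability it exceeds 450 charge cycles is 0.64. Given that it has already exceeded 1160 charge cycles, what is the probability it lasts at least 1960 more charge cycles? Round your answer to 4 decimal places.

0.1432

From e^(−λ·450) = 0.64, λ = −ln(0.64)/450 = 0.000991749.
Memoryless: P(X > 1160+1960 | X > 1160) = P(X > 1960) = e^(−0.000991749·1960) ≈ 0.1432.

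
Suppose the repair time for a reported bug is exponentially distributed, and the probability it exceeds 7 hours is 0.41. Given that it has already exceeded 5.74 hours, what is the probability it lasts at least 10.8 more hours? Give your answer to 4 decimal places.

From e^(−λ·7) = 0.41, λ = −ln(0.41)/7 = 0.127371.
Memoryless: P(X > 5.74+10.8 | X > 5.74) = P(X > 10.8) = e^(−0.127371·10.8) ≈ 0.2527.

0.2527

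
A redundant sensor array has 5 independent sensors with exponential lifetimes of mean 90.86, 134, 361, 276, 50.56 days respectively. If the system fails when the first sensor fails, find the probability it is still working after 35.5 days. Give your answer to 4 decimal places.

0.2050

The first failure time is exponential with rate Σλ_i = 1/90.86 + 1/134 + 1/361 + 1/276 + 1/50.56 = 0.0446404 per day.
P(min > 35.5) = e^(−0.0446404·35.5) = e^(−1.5847) ≈ 0.2050.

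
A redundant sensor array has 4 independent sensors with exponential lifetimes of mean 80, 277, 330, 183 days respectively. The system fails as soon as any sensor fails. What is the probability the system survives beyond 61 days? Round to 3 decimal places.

The first failure time is exponential with rate Σλ_i = 1/80 + 1/277 + 1/330 + 1/183 = 0.0246049 per day.
P(min > 61) = e^(−0.0246049·61) = e^(−1.5009) ≈ 0.223.

0.223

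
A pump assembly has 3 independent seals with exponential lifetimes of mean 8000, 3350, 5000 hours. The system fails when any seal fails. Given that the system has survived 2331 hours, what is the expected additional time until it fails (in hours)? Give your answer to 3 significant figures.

First-failure rate Σλ = 1/8000 + 1/3350 + 1/5000 = 0.000623507.
By memorylessness the expected residual is 1/Σλ = 1603.83 hours, regardless of the 2331 already elapsed.

1600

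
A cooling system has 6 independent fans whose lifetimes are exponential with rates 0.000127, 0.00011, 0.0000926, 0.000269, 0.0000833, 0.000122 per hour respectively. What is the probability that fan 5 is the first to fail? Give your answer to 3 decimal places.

The time to first failure is exponential with rate Σλ = 0.000127 + 0.00011 + 0.0000926 + 0.000269 + 0.0000833 + 0.000122 = 0.0008039.
P(fan 5 first) = λ_5/Σλ = 0.0000833/0.0008039 ≈ 0.104.

0.104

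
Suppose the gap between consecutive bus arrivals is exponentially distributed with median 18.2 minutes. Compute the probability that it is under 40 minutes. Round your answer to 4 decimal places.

0.7820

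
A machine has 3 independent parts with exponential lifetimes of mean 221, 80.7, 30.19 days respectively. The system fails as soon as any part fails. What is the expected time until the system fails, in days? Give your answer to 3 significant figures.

20.0

The first failure time is exponential with rate Σλ_i = 1/221 + 1/80.7 + 1/30.19 = 0.05004 per day.
E[min] = 1/Σλ = 1/0.05004 = 19.984 days.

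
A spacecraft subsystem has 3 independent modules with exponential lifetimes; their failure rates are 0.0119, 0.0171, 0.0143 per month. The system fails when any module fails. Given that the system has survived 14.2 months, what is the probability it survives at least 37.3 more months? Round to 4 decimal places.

Time to first failure ~ Exp(Σλ) with Σλ = 0.0433.
By memorylessness, P(T > 14.2+37.3 | T > 14.2) = P(T > 37.3) = e^(−0.0433·37.3) ≈ 0.1989.

0.1989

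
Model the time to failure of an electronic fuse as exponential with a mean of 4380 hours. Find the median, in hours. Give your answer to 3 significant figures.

The rate is λ = 1/4380 = 0.000228311 per hour.
Set 1 − e^(−λt) = 0.5, so t = −ln(0.5)/λ = 0.69315/0.000228311 ≈ 3035.98 hours.

3040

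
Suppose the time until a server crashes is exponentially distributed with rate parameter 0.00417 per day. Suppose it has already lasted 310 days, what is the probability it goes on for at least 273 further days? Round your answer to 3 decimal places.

P(X > s+t | X > s) = e^(−λ(s+t))/e^(−λs) = e^(−λt), independent of s = 310.
P(X > 273) = e^(−1.1384) ≈ 0.320.

0.320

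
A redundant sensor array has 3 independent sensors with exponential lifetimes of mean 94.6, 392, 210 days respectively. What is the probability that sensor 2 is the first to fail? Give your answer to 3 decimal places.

Rates: λ_i = 1/mean_i → 0.0105708, 0.00255102, 0.0047619; Σλ = 0.0178837.
P(sensor 2 first) = λ_2/Σλ = 0.00255102/0.0178837 ≈ 0.143.

0.143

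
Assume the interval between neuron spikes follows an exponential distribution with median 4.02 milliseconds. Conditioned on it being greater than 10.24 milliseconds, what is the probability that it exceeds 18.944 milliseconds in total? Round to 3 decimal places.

0.223

For an exponential, median = ln(2)/λ, so λ = ln 2 / 4.02 = 0.172425 per millisecond.
P(X > s+t | X > s) = e^(−λ(s+t))/e^(−λs) = e^(−λt), independent of s = 10.24.
P(X > 8.704) = e^(−1.5008) ≈ 0.223.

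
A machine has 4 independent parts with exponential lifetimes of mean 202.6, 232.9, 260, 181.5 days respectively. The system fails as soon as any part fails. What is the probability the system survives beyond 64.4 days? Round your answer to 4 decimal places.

0.3021

The first failure time is exponential with rate Σλ_i = 1/202.6 + 1/232.9 + 1/260 + 1/181.5 = 0.0185853 per day.
P(min > 64.4) = e^(−0.0185853·64.4) = e^(−1.1969) ≈ 0.3021.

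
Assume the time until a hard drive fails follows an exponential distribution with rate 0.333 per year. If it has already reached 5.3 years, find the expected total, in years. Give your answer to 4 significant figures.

8.303

By memorylessness, E[X | X > 5.3] = 5.3 + 1/λ = 5.3 + 3.003 = 8.303 years.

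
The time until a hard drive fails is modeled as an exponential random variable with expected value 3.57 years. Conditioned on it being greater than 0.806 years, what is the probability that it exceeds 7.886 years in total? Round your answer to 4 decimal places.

The rate is λ = 1/3.57 = 0.280112 per year.
The exponential is memoryless, so the remaining time is again Exp(λ): the condition X > 0.806 is irrelevant.
P(X > 7.08) = e^(−1.9832) ≈ 0.1376.

0.1376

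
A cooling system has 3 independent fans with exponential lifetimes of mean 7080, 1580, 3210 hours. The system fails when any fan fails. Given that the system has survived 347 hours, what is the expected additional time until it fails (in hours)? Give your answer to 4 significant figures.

921.1

First-failure rate Σλ = 1/7080 + 1/1580 + 1/3210 = 0.00108568.
By memorylessness the expected residual is 1/Σλ = 921.081 hours, regardless of the 347 already elapsed.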